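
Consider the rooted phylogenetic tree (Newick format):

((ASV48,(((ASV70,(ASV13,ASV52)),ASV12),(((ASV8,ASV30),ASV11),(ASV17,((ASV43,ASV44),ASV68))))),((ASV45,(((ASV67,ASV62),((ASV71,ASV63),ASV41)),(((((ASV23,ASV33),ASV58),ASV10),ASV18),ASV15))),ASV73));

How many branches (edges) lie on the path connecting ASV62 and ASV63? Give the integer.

5

The MRCA of ASV62 and ASV63 is the node subtending ((ASV67,ASV62),((ASV71,ASV63),ASV41)).
From ASV62 up to that node: 2 branches. From ASV63 up to the same node: 3 branches. Total: 2 + 3 = 5.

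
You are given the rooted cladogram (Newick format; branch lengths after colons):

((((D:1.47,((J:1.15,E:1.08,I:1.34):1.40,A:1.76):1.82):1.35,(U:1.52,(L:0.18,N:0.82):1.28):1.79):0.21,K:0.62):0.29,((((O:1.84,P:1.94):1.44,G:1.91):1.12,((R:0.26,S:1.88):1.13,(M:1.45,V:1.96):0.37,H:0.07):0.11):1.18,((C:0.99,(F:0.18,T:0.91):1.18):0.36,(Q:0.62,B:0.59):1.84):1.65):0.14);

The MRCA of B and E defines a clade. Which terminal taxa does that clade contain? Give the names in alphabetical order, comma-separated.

Tracing B: it sits inside (Q,B).
Tracing E: it sits inside (J,E,I).
The smallest clade enclosing both is the whole tree (their MRCA is the root), so the answer is all 22 tips in alphabetical order.

A, B, C, D, E, F, G, H, I, J, K, L, M, N, O, P, Q, R, S, T, U, V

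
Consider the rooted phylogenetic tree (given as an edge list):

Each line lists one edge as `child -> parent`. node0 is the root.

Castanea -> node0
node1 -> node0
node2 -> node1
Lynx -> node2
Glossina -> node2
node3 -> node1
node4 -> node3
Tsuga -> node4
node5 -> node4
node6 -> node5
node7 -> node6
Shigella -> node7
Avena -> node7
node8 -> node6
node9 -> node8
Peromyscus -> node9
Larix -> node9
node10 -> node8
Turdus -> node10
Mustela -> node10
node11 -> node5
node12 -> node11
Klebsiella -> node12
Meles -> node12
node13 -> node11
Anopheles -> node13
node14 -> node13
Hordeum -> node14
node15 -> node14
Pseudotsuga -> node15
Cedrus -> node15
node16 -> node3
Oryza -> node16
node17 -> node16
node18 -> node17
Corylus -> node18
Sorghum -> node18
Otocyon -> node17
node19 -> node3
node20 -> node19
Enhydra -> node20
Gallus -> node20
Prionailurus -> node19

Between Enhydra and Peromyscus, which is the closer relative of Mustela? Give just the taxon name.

Peromyscus

The MRCA of Mustela and Peromyscus subtends ((Peromyscus,Larix),(Turdus,Mustela)) (4 taxa).
The MRCA of Mustela and Enhydra subtends ((Tsuga,(((Shigella,Avena),((Peromyscus,Larix),(Turdus,Mustela))),((Klebsiella,Meles),(Anopheles,(Hordeum,(Pseudotsuga,Cedrus)))))),(Oryza,((Corylus,Sorghum),Otocyon)),((Enhydra,Gallus),Prionailurus)) (20 taxa).
The first is nested inside the second, so Mustela shares a more recent common ancestor with Peromyscus.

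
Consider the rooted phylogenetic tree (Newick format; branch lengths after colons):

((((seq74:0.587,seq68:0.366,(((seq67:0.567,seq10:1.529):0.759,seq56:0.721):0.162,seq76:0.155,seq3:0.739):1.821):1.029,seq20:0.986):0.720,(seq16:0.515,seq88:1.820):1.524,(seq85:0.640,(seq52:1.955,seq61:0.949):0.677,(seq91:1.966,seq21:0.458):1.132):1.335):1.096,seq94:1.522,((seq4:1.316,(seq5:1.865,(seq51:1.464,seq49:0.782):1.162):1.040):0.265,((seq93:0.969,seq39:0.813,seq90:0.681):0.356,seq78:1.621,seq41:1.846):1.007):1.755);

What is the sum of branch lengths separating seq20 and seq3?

4.575

The path runs seq20 → … → MRCA → … → seq3; the MRCA is the node subtending ((seq74,seq68,(((seq67,seq10),seq56),seq76,seq3)),seq20).
Branch lengths along that path: 0.986 + 1.029 + 1.821 + 0.739 = 4.575.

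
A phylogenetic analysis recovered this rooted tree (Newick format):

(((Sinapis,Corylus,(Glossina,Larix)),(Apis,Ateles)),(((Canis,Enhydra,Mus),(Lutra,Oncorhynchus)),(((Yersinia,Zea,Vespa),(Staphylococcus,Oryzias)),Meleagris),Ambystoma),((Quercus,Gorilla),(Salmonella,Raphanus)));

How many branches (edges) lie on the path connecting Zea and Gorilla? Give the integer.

The MRCA of Zea and Gorilla is the root of the tree.
From Zea up to that node: 5 branches. From Gorilla up to the same node: 3 branches. Total: 5 + 3 = 8.

8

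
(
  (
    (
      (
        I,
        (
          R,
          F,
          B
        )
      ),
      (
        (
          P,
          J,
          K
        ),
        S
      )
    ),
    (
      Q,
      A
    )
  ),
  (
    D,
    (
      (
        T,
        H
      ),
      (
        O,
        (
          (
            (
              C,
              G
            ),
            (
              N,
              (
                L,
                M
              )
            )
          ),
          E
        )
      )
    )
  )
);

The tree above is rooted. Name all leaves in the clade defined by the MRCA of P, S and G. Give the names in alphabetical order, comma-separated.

A, B, C, D, E, F, G, H, I, J, K, L, M, N, O, P, Q, R, S, T

Tracing P: it sits inside (P,J,K).
Tracing S: it sits inside ((P,J,K),S).
Tracing G: it sits inside (C,G).
The smallest clade enclosing all 3 is the whole tree (their MRCA is the root), so the answer is all 20 tips in alphabetical order.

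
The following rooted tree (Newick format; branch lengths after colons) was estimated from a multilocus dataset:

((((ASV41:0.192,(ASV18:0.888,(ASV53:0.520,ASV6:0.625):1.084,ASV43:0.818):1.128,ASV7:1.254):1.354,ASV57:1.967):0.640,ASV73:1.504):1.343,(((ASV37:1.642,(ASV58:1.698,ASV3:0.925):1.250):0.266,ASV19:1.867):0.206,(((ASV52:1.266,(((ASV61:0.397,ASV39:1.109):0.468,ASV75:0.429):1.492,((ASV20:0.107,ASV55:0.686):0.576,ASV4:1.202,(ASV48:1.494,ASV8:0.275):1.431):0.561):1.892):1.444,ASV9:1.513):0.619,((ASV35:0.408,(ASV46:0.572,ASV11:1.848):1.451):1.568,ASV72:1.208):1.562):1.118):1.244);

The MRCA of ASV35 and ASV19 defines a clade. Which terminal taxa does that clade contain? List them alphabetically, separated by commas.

Tracing ASV35: it sits inside (ASV35,(ASV46,ASV11)).
Tracing ASV19: it sits inside ((ASV37,(ASV58,ASV3)),ASV19).
The smallest clade enclosing both is (((ASV37,(ASV58,ASV3)),ASV19),(((ASV52,(((ASV61,ASV39),ASV75),((ASV20,ASV55),ASV4,(ASV48,ASV8)))),ASV9),((ASV35,(ASV46,ASV11)),ASV72))); the answer is its 18 terminal taxa in alphabetical order.

ASV11, ASV19, ASV20, ASV3, ASV35, ASV37, ASV39, ASV4, ASV46, ASV48, ASV52, ASV55, ASV58, ASV61, ASV72, ASV75, ASV8, ASV9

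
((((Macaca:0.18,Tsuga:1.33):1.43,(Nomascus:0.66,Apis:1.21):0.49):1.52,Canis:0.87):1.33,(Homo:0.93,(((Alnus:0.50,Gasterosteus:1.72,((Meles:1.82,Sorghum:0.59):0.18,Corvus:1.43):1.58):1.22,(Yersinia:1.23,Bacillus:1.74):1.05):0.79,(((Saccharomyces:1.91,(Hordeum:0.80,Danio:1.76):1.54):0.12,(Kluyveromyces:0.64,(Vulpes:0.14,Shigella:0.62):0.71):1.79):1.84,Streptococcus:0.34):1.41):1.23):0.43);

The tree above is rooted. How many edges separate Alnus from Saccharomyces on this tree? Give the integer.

7

The MRCA of Alnus and Saccharomyces is the node subtending (((Alnus,Gasterosteus,((Meles,Sorghum),Corvus)),(Yersinia,Bacillus)),(((Saccharomyces,(Hordeum,Danio)),(Kluyveromyces,(Vulpes,Shigella))),Streptococcus)).
From Alnus up to that node: 3 branches. From Saccharomyces up to the same node: 4 branches. Total: 3 + 4 = 7.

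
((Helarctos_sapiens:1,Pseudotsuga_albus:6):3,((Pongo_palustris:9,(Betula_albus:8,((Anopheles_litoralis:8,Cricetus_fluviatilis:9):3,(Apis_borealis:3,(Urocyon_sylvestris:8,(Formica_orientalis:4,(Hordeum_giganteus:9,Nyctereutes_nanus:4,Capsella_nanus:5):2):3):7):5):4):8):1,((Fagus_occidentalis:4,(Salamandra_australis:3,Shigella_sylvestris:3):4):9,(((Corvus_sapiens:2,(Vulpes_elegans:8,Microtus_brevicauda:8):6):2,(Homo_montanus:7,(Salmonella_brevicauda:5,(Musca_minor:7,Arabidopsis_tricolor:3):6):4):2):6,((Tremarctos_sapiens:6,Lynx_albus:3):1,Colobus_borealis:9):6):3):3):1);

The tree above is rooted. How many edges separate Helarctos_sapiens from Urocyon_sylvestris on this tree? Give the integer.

9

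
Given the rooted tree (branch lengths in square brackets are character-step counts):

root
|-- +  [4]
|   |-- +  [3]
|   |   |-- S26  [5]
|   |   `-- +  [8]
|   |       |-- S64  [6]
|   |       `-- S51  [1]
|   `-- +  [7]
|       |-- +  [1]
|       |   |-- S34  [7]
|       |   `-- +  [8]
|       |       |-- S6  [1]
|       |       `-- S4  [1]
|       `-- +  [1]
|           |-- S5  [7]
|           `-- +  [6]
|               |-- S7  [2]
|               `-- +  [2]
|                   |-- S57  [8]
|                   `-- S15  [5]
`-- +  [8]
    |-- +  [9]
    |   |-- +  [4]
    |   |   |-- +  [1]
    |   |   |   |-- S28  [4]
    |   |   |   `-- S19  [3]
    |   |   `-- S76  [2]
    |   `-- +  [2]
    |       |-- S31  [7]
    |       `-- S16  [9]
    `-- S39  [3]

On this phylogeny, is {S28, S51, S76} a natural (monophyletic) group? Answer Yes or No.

No

The MRCA of the listed taxa is the root, so the smallest clade containing them is the whole tree.
That clade also contains S15, S16, S19, S26, S31, S34, S39, S4, S5, S57, S6, S64, S7, which are not in the proposed group, so the group is not monophyletic.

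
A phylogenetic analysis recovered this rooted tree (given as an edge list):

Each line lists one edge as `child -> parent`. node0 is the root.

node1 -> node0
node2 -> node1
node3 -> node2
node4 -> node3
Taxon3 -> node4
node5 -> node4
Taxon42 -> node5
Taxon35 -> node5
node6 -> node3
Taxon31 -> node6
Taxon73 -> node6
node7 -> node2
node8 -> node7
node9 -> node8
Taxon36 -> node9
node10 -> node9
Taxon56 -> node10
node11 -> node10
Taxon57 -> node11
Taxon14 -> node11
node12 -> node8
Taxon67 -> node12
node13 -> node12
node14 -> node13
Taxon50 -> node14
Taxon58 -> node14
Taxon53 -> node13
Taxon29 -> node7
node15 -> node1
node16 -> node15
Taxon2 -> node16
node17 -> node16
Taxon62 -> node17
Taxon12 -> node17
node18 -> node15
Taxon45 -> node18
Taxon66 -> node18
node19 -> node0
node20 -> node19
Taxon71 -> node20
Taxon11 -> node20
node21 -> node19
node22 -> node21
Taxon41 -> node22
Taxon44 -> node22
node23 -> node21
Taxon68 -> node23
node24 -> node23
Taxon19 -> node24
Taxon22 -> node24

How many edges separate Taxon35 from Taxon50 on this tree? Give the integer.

10

The MRCA of Taxon35 and Taxon50 is the node subtending (((Taxon3,(Taxon42,Taxon35)),(Taxon31,Taxon73)),(((Taxon36,(Taxon56,(Taxon57,Taxon14))),(Taxon67,((Taxon50,Taxon58),Taxon53))),Taxon29)).
From Taxon35 up to that node: 4 branches. From Taxon50 up to the same node: 6 branches. Total: 4 + 6 = 10.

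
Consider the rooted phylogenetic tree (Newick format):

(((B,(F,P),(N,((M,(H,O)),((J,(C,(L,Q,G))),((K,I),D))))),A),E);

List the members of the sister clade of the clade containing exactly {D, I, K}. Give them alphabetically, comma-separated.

C, G, J, L, Q

The clade containing exactly {D, I, K} attaches to the tree at the node subtending ((J,(C,(L,Q,G))),((K,I),D)).
The other lineage descending from that same node — the sister group — is (J,(C,(L,Q,G))); its 5 tips in alphabetical order are the answer.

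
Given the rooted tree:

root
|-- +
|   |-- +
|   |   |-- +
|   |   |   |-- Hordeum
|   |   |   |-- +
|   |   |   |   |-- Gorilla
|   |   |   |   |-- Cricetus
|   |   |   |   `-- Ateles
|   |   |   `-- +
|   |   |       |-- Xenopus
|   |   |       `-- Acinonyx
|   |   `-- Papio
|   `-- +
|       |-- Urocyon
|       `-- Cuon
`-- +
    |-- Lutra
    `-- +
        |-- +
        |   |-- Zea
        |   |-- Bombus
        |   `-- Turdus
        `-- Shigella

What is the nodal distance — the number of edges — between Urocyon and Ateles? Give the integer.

6

The MRCA of Urocyon and Ateles is the node subtending (((Hordeum,(Gorilla,Cricetus,Ateles),(Xenopus,Acinonyx)),Papio),(Urocyon,Cuon)).
From Urocyon up to that node: 2 branches. From Ateles up to the same node: 4 branches. Total: 2 + 4 = 6.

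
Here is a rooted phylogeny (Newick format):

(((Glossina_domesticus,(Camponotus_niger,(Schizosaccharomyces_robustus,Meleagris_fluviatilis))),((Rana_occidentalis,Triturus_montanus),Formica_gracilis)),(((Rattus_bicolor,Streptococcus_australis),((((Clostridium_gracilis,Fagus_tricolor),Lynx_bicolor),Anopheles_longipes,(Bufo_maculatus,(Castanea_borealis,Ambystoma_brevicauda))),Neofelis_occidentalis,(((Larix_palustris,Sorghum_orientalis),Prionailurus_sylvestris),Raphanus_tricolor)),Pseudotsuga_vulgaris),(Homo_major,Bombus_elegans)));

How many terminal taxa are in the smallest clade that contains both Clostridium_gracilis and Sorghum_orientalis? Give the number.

12

The MRCA of Clostridium_gracilis and Sorghum_orientalis is the node subtending ((((Clostridium_gracilis,Fagus_tricolor),Lynx_bicolor),Anopheles_longipes,(Bufo_maculatus,(Castanea_borealis,Ambystoma_brevicauda))),Neofelis_occidentalis,(((Larix_palustris,Sorghum_orientalis),Prionailurus_sylvestris),Raphanus_tricolor)).
That clade contains 12 terminal taxa: Ambystoma_brevicauda, Anopheles_longipes, Bufo_maculatus, Castanea_borealis, Clostridium_gracilis, Fagus_tricolor, Larix_palustris, Lynx_bicolor, Neofelis_occidentalis, Prionailurus_sylvestris, Raphanus_tricolor, Sorghum_orientalis.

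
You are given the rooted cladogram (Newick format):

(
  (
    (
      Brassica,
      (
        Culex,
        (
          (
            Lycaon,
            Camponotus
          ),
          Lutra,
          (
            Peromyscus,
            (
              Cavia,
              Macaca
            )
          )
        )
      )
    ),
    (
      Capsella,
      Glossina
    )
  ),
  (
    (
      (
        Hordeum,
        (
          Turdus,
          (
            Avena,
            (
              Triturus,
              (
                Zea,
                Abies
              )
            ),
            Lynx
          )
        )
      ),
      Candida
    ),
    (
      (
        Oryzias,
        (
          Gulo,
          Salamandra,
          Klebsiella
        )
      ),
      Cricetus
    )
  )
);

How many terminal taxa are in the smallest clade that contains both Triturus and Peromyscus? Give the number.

The MRCA of Triturus and Peromyscus is the root, so the clade is the entire tree.
That clade contains 23 terminal taxa: Abies, Avena, Brassica, Camponotus, Candida, Capsella, Cavia, Cricetus, Culex, Glossina, Gulo, Hordeum, Klebsiella, Lutra, Lycaon, Lynx, Macaca, Oryzias, Peromyscus, Salamandra, Triturus, Turdus, Zea.

23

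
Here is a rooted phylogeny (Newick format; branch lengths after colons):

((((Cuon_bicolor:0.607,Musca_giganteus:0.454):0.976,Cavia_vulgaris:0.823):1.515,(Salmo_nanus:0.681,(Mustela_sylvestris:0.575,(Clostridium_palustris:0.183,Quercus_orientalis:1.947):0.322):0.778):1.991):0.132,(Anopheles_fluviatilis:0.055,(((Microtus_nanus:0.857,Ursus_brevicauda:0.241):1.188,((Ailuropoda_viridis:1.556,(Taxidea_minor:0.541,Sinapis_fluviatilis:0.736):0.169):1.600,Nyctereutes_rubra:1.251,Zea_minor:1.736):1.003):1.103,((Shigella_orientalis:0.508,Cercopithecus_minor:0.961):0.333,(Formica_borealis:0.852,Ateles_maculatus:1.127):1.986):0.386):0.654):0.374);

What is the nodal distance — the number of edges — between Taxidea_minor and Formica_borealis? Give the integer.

The MRCA of Taxidea_minor and Formica_borealis is the node subtending (((Microtus_nanus,Ursus_brevicauda),((Ailuropoda_viridis,(Taxidea_minor,Sinapis_fluviatilis)),Nyctereutes_rubra,Zea_minor)),((Shigella_orientalis,Cercopithecus_minor),(Formica_borealis,Ateles_maculatus))).
From Taxidea_minor up to that node: 5 branches. From Formica_borealis up to the same node: 3 branches. Total: 5 + 3 = 8.

8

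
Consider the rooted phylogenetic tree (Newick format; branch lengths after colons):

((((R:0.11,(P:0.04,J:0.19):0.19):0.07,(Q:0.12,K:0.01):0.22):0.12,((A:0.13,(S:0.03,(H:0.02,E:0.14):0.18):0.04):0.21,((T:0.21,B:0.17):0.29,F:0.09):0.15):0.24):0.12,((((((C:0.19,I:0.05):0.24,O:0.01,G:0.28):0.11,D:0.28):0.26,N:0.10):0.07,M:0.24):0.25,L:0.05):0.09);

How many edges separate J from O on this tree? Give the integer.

11

The MRCA of J and O is the root of the tree.
From J up to that node: 5 branches. From O up to the same node: 6 branches. Total: 5 + 6 = 11.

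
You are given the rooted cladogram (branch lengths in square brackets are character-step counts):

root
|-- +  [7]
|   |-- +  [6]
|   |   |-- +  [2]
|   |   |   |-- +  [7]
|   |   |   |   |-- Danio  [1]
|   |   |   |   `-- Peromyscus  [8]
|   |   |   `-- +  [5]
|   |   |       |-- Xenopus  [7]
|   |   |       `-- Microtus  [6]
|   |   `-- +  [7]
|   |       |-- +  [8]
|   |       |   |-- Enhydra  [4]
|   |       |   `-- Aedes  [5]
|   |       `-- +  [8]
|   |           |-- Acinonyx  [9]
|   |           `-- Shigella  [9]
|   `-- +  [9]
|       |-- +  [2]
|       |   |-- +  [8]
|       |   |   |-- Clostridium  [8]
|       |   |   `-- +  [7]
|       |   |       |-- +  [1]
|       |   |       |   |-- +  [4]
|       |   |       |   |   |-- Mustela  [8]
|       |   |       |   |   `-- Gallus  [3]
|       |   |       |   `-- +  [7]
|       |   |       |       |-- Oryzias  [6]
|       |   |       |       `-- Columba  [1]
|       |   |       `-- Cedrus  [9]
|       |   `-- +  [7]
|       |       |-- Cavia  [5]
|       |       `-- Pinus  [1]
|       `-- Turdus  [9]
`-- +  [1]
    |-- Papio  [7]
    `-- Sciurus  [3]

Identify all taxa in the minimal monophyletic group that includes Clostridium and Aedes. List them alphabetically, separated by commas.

Tracing Clostridium: it sits inside (Clostridium,(((Mustela,Gallus),(Oryzias,Columba)),Cedrus)).
Tracing Aedes: it sits inside (Enhydra,Aedes).
The smallest clade enclosing both is ((((Danio,Peromyscus),(Xenopus,Microtus)),((Enhydra,Aedes),(Acinonyx,Shigella))),(((Clostridium,(((Mustela,Gallus),(Oryzias,Columba)),Cedrus)),(Cavia,Pinus)),Turdus)); the answer is its 17 terminal taxa in alphabetical order.

Acinonyx, Aedes, Cavia, Cedrus, Clostridium, Columba, Danio, Enhydra, Gallus, Microtus, Mustela, Oryzias, Peromyscus, Pinus, Shigella, Turdus, Xenopus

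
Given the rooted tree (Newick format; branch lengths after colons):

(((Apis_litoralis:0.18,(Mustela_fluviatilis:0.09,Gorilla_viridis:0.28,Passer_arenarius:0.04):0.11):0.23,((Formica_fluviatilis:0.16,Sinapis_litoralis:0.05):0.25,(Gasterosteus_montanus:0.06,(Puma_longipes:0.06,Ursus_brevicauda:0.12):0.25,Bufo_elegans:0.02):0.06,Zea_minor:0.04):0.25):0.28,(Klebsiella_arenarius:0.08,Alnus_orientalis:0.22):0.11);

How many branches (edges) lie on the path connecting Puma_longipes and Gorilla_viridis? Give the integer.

The MRCA of Puma_longipes and Gorilla_viridis is the node subtending ((Apis_litoralis,(Mustela_fluviatilis,Gorilla_viridis,Passer_arenarius)),((Formica_fluviatilis,Sinapis_litoralis),(Gasterosteus_montanus,(Puma_longipes,Ursus_brevicauda),Bufo_elegans),Zea_minor)).
From Puma_longipes up to that node: 4 branches. From Gorilla_viridis up to the same node: 3 branches. Total: 4 + 3 = 7.

7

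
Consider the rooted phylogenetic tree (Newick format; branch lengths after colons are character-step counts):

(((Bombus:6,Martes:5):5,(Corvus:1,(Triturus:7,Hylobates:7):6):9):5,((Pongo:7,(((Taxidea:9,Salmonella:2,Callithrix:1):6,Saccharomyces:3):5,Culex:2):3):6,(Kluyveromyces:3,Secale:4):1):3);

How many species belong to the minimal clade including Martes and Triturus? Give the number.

The MRCA of Martes and Triturus is the node subtending ((Bombus,Martes),(Corvus,(Triturus,Hylobates))).
That clade contains 5 terminal taxa: Bombus, Corvus, Hylobates, Martes, Triturus.

5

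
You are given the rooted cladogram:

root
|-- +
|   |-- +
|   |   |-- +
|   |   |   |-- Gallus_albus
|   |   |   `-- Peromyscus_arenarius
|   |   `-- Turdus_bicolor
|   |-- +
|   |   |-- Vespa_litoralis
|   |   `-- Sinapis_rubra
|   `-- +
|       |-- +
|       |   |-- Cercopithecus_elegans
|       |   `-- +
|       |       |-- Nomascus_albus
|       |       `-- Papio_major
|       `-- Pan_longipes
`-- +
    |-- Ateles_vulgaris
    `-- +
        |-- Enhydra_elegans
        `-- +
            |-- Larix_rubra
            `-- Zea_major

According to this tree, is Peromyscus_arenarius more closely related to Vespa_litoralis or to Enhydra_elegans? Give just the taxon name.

Vespa_litoralis

The MRCA of Peromyscus_arenarius and Vespa_litoralis subtends (((Gallus_albus,Peromyscus_arenarius),Turdus_bicolor),(Vespa_litoralis,Sinapis_rubra),((Cercopithecus_elegans,(Nomascus_albus,Papio_major)),Pan_longipes)) (9 taxa).
The MRCA of Peromyscus_arenarius and Enhydra_elegans is the root, subtending the entire tree (13 taxa).
The first is nested inside the second, so Peromyscus_arenarius shares a more recent common ancestor with Vespa_litoralis.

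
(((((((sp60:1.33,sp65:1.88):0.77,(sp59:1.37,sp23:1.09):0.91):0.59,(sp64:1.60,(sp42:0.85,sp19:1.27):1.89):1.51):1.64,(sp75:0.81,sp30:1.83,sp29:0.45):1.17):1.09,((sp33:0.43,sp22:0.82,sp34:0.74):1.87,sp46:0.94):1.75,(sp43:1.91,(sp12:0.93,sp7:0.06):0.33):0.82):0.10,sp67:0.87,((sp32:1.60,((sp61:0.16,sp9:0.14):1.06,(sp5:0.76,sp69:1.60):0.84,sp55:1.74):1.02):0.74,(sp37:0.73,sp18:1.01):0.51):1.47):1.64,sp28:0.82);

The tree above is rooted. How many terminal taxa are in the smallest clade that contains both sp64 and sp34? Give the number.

17

The MRCA of sp64 and sp34 is the node subtending (((((sp60,sp65),(sp59,sp23)),(sp64,(sp42,sp19))),(sp75,sp30,sp29)),((sp33,sp22,sp34),sp46),(sp43,(sp12,sp7))).
That clade contains 17 terminal taxa: sp12, sp19, sp22, sp23, sp29, sp30, sp33, sp34, sp42, sp43, sp46, sp59, sp60, sp64, sp65, sp7, sp75.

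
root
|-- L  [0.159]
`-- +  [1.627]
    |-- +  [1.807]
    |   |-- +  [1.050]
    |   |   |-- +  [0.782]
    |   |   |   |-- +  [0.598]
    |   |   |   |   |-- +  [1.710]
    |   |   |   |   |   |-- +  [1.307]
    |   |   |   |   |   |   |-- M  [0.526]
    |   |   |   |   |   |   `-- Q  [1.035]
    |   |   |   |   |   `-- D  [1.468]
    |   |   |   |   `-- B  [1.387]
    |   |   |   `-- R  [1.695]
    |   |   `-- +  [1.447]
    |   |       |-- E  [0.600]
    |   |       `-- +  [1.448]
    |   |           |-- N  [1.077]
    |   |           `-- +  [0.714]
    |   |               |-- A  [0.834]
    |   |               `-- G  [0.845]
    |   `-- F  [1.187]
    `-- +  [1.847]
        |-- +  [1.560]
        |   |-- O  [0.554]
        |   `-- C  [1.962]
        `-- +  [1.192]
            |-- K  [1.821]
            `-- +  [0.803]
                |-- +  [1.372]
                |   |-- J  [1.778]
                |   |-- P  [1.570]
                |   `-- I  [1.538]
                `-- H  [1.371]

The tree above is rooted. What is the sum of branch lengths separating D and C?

12.784

The path runs D → … → MRCA → … → C; the MRCA is the node subtending (((((((M,Q),D),B),R),(E,(N,(A,G)))),F),((O,C),(K,((J,P,I),H)))).
Branch lengths along that path: 1.468 + 1.710 + 0.598 + 0.782 + 1.050 + 1.807 + 1.847 + 1.560 + 1.962 = 12.784.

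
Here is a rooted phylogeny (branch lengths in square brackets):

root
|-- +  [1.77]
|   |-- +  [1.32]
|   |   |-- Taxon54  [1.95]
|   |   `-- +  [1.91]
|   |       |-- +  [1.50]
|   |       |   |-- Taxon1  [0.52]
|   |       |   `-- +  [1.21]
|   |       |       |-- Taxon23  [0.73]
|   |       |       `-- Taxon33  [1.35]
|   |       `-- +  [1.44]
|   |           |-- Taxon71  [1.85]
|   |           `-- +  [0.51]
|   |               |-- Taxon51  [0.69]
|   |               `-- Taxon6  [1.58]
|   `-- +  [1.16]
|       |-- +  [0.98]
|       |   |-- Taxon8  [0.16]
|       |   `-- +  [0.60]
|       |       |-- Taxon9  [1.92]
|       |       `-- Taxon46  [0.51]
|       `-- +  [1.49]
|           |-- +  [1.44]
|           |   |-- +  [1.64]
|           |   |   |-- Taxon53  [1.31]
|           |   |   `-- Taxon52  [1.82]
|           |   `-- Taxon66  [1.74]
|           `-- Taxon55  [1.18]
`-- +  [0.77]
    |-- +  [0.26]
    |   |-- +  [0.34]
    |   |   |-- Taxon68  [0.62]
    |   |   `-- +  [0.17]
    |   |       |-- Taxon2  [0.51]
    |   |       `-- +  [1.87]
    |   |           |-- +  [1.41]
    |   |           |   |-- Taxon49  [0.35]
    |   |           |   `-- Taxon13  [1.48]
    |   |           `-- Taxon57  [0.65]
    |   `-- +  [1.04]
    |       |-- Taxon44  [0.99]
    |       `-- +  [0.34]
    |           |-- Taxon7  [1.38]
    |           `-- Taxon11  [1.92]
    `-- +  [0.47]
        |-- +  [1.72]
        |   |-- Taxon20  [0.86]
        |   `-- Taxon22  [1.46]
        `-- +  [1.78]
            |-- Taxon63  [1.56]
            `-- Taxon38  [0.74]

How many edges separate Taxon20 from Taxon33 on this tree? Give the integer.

The MRCA of Taxon20 and Taxon33 is the root of the tree.
From Taxon20 up to that node: 4 branches. From Taxon33 up to the same node: 6 branches. Total: 4 + 6 = 10.

10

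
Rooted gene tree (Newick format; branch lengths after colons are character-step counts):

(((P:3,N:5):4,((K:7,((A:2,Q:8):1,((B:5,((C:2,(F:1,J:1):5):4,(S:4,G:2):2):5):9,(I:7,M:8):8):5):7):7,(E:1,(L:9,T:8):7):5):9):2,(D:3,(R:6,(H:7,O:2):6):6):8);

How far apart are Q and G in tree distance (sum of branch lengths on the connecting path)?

32

The path runs Q → … → MRCA → … → G; the MRCA is the node subtending ((A,Q),((B,((C,(F,J)),(S,G))),(I,M))).
Branch lengths along that path: 8 + 1 + 5 + 9 + 5 + 2 + 2 = 32.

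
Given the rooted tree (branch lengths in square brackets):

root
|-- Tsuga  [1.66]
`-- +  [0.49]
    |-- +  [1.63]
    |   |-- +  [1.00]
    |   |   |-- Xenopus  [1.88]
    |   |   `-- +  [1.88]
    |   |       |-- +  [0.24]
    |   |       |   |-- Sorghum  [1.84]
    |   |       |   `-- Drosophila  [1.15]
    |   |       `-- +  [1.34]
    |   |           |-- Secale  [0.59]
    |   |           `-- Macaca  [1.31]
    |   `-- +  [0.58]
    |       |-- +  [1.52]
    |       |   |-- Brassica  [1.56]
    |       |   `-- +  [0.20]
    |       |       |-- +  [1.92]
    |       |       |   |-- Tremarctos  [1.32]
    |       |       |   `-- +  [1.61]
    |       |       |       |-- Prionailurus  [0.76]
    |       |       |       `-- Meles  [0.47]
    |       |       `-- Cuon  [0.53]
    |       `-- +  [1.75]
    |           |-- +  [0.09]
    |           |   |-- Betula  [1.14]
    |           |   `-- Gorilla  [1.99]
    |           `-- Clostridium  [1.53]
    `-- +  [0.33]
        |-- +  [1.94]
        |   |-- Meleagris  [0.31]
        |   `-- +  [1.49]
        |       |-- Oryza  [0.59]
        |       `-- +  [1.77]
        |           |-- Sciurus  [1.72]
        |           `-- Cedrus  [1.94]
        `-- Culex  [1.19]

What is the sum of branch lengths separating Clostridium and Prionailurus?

9.29

The path runs Clostridium → … → MRCA → … → Prionailurus; the MRCA is the node subtending ((Brassica,((Tremarctos,(Prionailurus,Meles)),Cuon)),((Betula,Gorilla),Clostridium)).
Branch lengths along that path: 1.53 + 1.75 + 1.52 + 0.20 + 1.92 + 1.61 + 0.76 = 9.29.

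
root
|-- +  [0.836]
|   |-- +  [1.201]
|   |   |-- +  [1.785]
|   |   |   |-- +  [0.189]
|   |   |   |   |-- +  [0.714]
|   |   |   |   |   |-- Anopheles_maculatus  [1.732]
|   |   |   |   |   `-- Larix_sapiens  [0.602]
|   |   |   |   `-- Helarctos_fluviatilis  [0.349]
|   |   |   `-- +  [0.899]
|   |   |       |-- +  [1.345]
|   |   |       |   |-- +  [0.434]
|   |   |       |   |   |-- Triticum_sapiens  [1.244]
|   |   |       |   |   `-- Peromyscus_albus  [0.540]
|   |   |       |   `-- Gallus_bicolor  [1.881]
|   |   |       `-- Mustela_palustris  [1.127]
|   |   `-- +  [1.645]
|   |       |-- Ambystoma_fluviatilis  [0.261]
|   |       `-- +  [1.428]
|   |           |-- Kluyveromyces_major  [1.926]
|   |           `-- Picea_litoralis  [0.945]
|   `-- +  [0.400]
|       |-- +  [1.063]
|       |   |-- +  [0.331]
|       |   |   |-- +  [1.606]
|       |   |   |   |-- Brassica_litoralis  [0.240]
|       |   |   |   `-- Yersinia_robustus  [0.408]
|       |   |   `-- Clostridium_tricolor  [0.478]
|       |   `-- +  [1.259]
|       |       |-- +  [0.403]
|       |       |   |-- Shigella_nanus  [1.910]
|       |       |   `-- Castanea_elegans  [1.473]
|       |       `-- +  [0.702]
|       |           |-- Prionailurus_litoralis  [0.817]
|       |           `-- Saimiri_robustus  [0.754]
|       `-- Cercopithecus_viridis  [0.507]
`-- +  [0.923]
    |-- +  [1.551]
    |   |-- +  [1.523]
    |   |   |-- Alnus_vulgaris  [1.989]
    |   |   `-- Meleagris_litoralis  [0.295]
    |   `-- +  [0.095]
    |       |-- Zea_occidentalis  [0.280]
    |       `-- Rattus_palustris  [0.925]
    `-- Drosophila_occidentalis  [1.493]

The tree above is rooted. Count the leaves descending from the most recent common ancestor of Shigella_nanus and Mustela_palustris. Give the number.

18

The MRCA of Shigella_nanus and Mustela_palustris is the node subtending (((((Anopheles_maculatus,Larix_sapiens),Helarctos_fluviatilis),(((Triticum_sapiens,Peromyscus_albus),Gallus_bicolor),Mustela_palustris)),(Ambystoma_fluviatilis,(Kluyveromyces_major,Picea_litoralis))),((((Brassica_litoralis,Yersinia_robustus),Clostridium_tricolor),((Shigella_nanus,Castanea_elegans),(Prionailurus_litoralis,Saimiri_robustus))),Cercopithecus_viridis)).
That clade contains 18 terminal taxa: Ambystoma_fluviatilis, Anopheles_maculatus, Brassica_litoralis, Castanea_elegans, Cercopithecus_viridis, Clostridium_tricolor, Gallus_bicolor, Helarctos_fluviatilis, Kluyveromyces_major, Larix_sapiens, Mustela_palustris, Peromyscus_albus, Picea_litoralis, Prionailurus_litoralis, Saimiri_robustus, Shigella_nanus, Triticum_sapiens, Yersinia_robustus.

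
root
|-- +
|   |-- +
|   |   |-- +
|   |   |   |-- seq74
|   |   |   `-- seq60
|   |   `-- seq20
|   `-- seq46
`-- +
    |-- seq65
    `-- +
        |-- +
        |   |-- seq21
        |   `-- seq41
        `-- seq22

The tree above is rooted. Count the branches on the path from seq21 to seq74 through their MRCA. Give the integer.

8

The MRCA of seq21 and seq74 is the root of the tree.
From seq21 up to that node: 4 branches. From seq74 up to the same node: 4 branches. Total: 4 + 4 = 8.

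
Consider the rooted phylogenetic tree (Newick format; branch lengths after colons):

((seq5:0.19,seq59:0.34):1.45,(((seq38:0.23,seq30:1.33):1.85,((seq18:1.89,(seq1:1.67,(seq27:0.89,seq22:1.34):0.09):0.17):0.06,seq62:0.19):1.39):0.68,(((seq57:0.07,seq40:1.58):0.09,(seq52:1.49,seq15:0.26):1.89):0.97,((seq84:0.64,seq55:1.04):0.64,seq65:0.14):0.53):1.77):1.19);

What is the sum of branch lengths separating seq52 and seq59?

The path runs seq52 → … → MRCA → … → seq59; the MRCA is the root of the tree.
Branch lengths along that path: 1.49 + 1.89 + 0.97 + 1.77 + 1.19 + 1.45 + 0.34 = 9.10.

9.10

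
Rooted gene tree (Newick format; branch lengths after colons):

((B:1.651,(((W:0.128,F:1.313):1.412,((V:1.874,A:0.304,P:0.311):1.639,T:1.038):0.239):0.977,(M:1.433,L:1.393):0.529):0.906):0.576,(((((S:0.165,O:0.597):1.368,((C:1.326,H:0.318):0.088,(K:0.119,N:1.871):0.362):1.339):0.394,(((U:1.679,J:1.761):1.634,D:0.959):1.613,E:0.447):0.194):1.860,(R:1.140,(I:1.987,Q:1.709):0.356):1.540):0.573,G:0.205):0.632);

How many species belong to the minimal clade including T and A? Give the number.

The MRCA of T and A is the node subtending ((V,A,P),T).
That clade contains 4 terminal taxa: A, P, T, V.

4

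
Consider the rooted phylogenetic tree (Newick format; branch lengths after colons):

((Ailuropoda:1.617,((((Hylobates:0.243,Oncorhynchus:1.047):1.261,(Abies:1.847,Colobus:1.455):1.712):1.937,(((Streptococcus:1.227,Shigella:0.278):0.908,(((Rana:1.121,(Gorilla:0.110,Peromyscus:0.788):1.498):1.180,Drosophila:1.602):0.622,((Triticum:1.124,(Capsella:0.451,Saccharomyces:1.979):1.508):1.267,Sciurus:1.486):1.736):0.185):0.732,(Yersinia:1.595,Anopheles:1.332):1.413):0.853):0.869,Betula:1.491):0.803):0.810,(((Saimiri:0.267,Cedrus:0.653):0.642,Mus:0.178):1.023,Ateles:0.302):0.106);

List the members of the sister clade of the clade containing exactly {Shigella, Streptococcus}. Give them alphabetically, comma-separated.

The clade containing exactly {Shigella, Streptococcus} attaches to the tree at the node subtending ((Streptococcus,Shigella),(((Rana,(Gorilla,Peromyscus)),Drosophila),((Triticum,(Capsella,Saccharomyces)),Sciurus))).
The other lineage descending from that same node — the sister group — is (((Rana,(Gorilla,Peromyscus)),Drosophila),((Triticum,(Capsella,Saccharomyces)),Sciurus)); its 8 tips in alphabetical order are the answer.

Capsella, Drosophila, Gorilla, Peromyscus, Rana, Saccharomyces, Sciurus, Triticum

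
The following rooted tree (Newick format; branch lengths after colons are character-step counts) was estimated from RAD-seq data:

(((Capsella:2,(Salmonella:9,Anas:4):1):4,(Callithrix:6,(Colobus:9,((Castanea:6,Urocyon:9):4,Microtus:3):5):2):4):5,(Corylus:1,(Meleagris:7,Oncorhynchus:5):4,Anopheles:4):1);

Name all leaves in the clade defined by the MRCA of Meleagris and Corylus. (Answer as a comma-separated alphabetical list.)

Anopheles, Corylus, Meleagris, Oncorhynchus

Tracing Meleagris: it sits inside (Meleagris,Oncorhynchus).
Tracing Corylus: it sits inside (Corylus,(Meleagris,Oncorhynchus),Anopheles).
The smallest clade enclosing both is (Corylus,(Meleagris,Oncorhynchus),Anopheles); the answer is its 4 terminal taxa in alphabetical order.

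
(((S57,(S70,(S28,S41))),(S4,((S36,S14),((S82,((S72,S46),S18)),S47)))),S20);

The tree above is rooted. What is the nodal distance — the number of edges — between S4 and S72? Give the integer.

The MRCA of S4 and S72 is the node subtending (S4,((S36,S14),((S82,((S72,S46),S18)),S47))).
From S4 up to that node: 1 branch. From S72 up to the same node: 6 branches. Total: 1 + 6 = 7.

7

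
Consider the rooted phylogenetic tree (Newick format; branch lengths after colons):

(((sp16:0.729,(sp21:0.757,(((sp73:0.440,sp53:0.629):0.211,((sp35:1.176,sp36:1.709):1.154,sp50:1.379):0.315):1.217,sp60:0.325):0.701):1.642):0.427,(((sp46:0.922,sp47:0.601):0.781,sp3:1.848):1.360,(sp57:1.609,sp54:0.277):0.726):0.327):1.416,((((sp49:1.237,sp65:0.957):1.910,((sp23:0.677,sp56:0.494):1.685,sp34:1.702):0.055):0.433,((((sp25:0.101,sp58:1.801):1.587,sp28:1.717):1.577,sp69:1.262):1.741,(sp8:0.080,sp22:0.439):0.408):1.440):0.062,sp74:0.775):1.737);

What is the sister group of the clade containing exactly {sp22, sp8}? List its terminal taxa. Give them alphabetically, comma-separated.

The clade containing exactly {sp22, sp8} attaches to the tree at the node subtending ((((sp25,sp58),sp28),sp69),(sp8,sp22)).
The other lineage descending from that same node — the sister group — is (((sp25,sp58),sp28),sp69); its 4 tips in alphabetical order are the answer.

sp25, sp28, sp58, sp69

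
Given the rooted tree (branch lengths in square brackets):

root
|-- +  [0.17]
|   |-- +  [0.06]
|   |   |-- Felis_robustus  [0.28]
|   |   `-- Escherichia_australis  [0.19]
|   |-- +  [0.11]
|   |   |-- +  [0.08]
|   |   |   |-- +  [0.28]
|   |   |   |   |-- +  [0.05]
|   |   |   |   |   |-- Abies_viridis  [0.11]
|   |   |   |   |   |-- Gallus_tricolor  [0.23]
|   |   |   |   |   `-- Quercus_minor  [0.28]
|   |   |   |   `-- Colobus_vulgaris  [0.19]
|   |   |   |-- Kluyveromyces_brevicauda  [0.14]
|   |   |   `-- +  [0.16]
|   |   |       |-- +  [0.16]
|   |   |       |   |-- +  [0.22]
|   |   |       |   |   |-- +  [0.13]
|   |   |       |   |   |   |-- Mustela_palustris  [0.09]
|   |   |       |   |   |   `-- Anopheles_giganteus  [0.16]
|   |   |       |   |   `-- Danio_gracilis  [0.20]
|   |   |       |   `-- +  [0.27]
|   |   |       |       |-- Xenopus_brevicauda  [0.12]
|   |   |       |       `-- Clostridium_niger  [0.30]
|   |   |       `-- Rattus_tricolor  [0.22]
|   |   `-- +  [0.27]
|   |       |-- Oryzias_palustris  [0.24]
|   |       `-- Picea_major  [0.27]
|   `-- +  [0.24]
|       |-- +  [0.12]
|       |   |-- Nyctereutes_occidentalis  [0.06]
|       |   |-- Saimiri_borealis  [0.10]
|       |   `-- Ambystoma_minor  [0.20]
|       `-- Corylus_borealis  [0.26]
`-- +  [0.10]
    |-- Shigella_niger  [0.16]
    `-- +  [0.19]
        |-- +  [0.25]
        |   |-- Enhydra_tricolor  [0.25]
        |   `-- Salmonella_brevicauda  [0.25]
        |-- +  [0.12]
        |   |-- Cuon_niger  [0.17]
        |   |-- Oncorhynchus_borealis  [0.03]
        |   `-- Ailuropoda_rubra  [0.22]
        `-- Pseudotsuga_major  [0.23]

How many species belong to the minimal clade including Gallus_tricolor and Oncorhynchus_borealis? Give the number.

The MRCA of Gallus_tricolor and Oncorhynchus_borealis is the root, so the clade is the entire tree.
That clade contains 26 terminal taxa: Abies_viridis, Ailuropoda_rubra, Ambystoma_minor, Anopheles_giganteus, Clostridium_niger, Colobus_vulgaris, Corylus_borealis, Cuon_niger, Danio_gracilis, Enhydra_tricolor, Escherichia_australis, Felis_robustus, Gallus_tricolor, Kluyveromyces_brevicauda, Mustela_palustris, Nyctereutes_occidentalis, Oncorhynchus_borealis, Oryzias_palustris, Picea_major, Pseudotsuga_major, Quercus_minor, Rattus_tricolor, Saimiri_borealis, Salmonella_brevicauda, Shigella_niger, Xenopus_brevicauda.

26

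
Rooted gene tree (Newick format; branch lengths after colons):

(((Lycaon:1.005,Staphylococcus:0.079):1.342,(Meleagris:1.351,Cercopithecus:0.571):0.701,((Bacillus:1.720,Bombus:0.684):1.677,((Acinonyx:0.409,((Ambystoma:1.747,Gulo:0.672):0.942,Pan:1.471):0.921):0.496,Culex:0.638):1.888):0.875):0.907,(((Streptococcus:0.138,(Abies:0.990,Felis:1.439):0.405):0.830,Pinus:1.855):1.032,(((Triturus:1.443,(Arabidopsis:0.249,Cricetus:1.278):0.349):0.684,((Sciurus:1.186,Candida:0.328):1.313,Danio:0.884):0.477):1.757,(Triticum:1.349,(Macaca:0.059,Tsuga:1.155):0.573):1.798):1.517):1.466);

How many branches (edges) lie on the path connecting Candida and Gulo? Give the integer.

13

The MRCA of Candida and Gulo is the root of the tree.
From Candida up to that node: 6 branches. From Gulo up to the same node: 7 branches. Total: 6 + 7 = 13.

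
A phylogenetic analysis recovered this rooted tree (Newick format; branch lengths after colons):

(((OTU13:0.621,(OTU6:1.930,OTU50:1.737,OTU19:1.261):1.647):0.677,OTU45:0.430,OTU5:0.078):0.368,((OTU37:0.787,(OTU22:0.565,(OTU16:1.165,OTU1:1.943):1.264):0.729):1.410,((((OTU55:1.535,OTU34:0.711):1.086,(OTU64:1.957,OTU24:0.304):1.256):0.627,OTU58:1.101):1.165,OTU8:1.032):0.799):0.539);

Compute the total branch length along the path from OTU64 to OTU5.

The path runs OTU64 → … → MRCA → … → OTU5; the MRCA is the root of the tree.
Branch lengths along that path: 1.957 + 1.256 + 0.627 + 1.165 + 0.799 + 0.539 + 0.368 + 0.078 = 6.789.

6.789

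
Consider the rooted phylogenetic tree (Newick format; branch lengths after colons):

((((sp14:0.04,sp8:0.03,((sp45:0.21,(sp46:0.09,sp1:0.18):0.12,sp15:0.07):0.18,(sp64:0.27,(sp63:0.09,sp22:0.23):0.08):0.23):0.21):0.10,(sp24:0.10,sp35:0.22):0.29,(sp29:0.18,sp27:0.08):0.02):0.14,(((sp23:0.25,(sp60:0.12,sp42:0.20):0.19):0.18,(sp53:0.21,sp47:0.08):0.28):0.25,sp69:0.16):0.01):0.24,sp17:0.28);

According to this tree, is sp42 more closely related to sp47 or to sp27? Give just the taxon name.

The MRCA of sp42 and sp47 subtends ((sp23,(sp60,sp42)),(sp53,sp47)) (5 taxa).
The MRCA of sp42 and sp27 subtends (((sp14,sp8,((sp45,(sp46,sp1),sp15),(sp64,(sp63,sp22)))),(sp24,sp35),(sp29,sp27)),(((sp23,(sp60,sp42)),(sp53,sp47)),sp69)) (19 taxa).
The first is nested inside the second, so sp42 shares a more recent common ancestor with sp47.

sp47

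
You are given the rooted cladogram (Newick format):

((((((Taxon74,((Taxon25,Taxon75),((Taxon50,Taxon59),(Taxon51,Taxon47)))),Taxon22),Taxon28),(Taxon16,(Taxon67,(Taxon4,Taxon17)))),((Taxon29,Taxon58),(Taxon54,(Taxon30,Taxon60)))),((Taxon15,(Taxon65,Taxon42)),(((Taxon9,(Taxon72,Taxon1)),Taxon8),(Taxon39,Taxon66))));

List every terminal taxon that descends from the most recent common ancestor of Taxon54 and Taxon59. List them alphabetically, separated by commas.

Tracing Taxon54: it sits inside (Taxon54,(Taxon30,Taxon60)).
Tracing Taxon59: it sits inside (Taxon50,Taxon59).
The smallest clade enclosing both is (((((Taxon74,((Taxon25,Taxon75),((Taxon50,Taxon59),(Taxon51,Taxon47)))),Taxon22),Taxon28),(Taxon16,(Taxon67,(Taxon4,Taxon17)))),((Taxon29,Taxon58),(Taxon54,(Taxon30,Taxon60)))); the answer is its 18 terminal taxa in alphabetical order.

Taxon16, Taxon17, Taxon22, Taxon25, Taxon28, Taxon29, Taxon30, Taxon4, Taxon47, Taxon50, Taxon51, Taxon54, Taxon58, Taxon59, Taxon60, Taxon67, Taxon74, Taxon75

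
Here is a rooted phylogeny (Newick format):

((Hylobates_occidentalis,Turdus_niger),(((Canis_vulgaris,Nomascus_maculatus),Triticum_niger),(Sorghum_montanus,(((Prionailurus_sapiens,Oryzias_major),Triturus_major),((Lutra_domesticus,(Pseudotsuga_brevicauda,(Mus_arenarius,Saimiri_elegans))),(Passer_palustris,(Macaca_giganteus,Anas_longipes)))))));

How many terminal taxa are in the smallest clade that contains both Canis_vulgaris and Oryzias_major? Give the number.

The MRCA of Canis_vulgaris and Oryzias_major is the node subtending (((Canis_vulgaris,Nomascus_maculatus),Triticum_niger),(Sorghum_montanus,(((Prionailurus_sapiens,Oryzias_major),Triturus_major),((Lutra_domesticus,(Pseudotsuga_brevicauda,(Mus_arenarius,Saimiri_elegans))),(Passer_palustris,(Macaca_giganteus,Anas_longipes)))))).
That clade contains 14 terminal taxa: Anas_longipes, Canis_vulgaris, Lutra_domesticus, Macaca_giganteus, Mus_arenarius, Nomascus_maculatus, Oryzias_major, Passer_palustris, Prionailurus_sapiens, Pseudotsuga_brevicauda, Saimiri_elegans, Sorghum_montanus, Triticum_niger, Triturus_major.

14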